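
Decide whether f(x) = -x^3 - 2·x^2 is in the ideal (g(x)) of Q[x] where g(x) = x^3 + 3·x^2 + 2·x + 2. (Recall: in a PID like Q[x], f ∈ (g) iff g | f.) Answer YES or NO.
In Q[x] the ideal (g) consists of all multiples of g, so f ∈ (g) iff g | f, i.e. iff the remainder of f on division by g is 0. Divide f by g (g is monic, so eliminate the leading term of the running remainder at each step):
  leading term -x^3: subtract (-1)·g(x) = -x^3 - 3·x^2 - 2·x - 2, leaving x^2 + 2·x + 2
The remainder r(x) = x^2 + 2·x + 2 ≠ 0 (and deg r < deg g), so g ∤ f, i.e. f ∉ (g).

Final answer: NO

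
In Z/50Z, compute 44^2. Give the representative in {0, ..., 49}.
Use repeated squaring. Binary(2) = 10. Walk through the bits of the exponent 2 left-to-right: at each bit after the leading one, square the running value, then multiply by 44 if the bit is 1 (always reducing mod 50):
  bit 1 = 1 (leading): start with 44.
  bit 2 = 0: square 44^2 = 1936 ≡ 36 (mod 50).
Final value: 44^2 ≡ 36 (mod 50).

Final answer: 36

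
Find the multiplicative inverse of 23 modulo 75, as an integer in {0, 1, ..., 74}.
23^(−1) ≡ 62 (mod 75)

Apply the extended Euclidean algorithm to (75, 23), tracking rows (r, s, t) with s·75 + t·23 = r. Each division r_prev = q·r_cur + r_new produces the new row as (previous row) − q·(current row):
  row A: (75, 1, 0)   [1·75 + 0·23 = 75]
  row B: (23, 0, 1)   [0·75 + 1·23 = 23]
  75 = 3·23 + 6   → row C = row A − 3·row B = (6, 1, −3)   [check: 1·75 − 3·23 = 6]
  23 = 3·6 + 5   → row D = row B − 3·row C = (5, −3, 10)   [check: −3·75 + 10·23 = 5]
  6 = 1·5 + 1   → row E = row C − 1·row D = (1, 4, −13)   [check: 4·75 − 13·23 = 1]
  5 = 5·1 + 0   → remainder 0, stop. gcd = 1 (last nonzero row E).
The gcd is 1, so 23 is invertible mod 75. The last nonzero row gives 4·75 − 13·23 = 1, so t = −13. So 23^(−1) ≡ −13 ≡ 62 (mod 75). Verify: 23 · 62 = 1426 ≡ 1 (mod 75). ✓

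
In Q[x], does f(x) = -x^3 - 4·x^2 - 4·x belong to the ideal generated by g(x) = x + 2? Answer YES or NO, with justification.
YES

In Q[x] the ideal (g) consists of all multiples of g, so f ∈ (g) iff g | f, i.e. iff the remainder of f on division by g is 0. Divide f by g (g is monic, so eliminate the leading term of the running remainder at each step):
  leading term -x^3: subtract (-x^2)·g(x) = -x^3 - 2·x^2, leaving -2·x^2 - 4·x
  leading term -2·x^2: subtract (-2·x)·g(x) = -2·x^2 - 4·x, leaving 0
The remainder is 0, so f(x) = g(x) · h(x) with h(x) = -x^2 - 2·x. Hence g | f, i.e. f ∈ (g).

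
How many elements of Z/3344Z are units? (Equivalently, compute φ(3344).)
An element a ∈ Z/3344Z is a unit iff gcd(a, 3344) = 1, so the number of units is φ(3344). φ is multiplicative, with φ(p^e) = p^e − p^(e−1). Factorise 3344 = 2^4 · 11 · 19. Then
  φ(3344) = (2^4 − 2^3) · (11 − 1) · (19 − 1) = 8 · 10 · 18 = 1440.

Final answer: Z/3344Z has φ(3344) = 1440 units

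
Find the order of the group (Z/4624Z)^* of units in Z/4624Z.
(Z/4624Z)^* consists of the classes a with gcd(a, 4624) = 1, so its order is φ(4624). φ is multiplicative, with φ(p^e) = p^e − p^(e−1). Factorise 4624 = 2^4 · 17^2. Then
  φ(4624) = (2^4 − 2^3) · (17^2 − 17^1) = 8 · 272 = 2176.
Thus |(Z/4624Z)^*| = 2176.

Final answer: |(Z/4624Z)^*| = 2176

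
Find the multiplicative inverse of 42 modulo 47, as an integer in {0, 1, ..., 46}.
42^(−1) ≡ 28 (mod 47)

Apply the extended Euclidean algorithm to (47, 42), tracking rows (r, s, t) with s·47 + t·42 = r. Each division r_prev = q·r_cur + r_new produces the new row as (previous row) − q·(current row):
  row A: (47, 1, 0)   [1·47 + 0·42 = 47]
  row B: (42, 0, 1)   [0·47 + 1·42 = 42]
  47 = 1·42 + 5   → row C = row A − 1·row B = (5, 1, −1)   [check: 1·47 − 1·42 = 5]
  42 = 8·5 + 2   → row D = row B − 8·row C = (2, −8, 9)   [check: −8·47 + 9·42 = 2]
  5 = 2·2 + 1   → row E = row C − 2·row D = (1, 17, −19)   [check: 17·47 − 19·42 = 1]
  2 = 2·1 + 0   → remainder 0, stop. gcd = 1 (last nonzero row E).
The gcd is 1, so 42 is invertible mod 47. The last nonzero row gives 17·47 − 19·42 = 1, so t = −19. So 42^(−1) ≡ −19 ≡ 28 (mod 47). Verify: 42 · 28 = 1176 ≡ 1 (mod 47). ✓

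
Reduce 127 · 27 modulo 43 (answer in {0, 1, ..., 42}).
Reduce the factors first: 127 ≡ 41 (mod 43), so 127 · 27 ≡ 41 · 27 (mod 43). 41 · 27 = 1107. Dividing by 43: 1107 = 25·43 + 32. So (127 · 27) mod 43 = 32.

Final answer: 32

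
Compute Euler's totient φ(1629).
φ(1629) = 1080

φ is multiplicative, with φ(p^e) = p^e − p^(e−1). Factorise 1629 = 3^2 · 181. Then
  φ(1629) = (3^2 − 3^1) · (181 − 1) = 6 · 180 = 1080.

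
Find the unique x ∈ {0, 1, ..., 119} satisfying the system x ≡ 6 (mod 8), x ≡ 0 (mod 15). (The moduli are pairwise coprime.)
x ≡ 30 (mod 120); the representative in [0, 120) is 30

The moduli 8, 15 are pairwise coprime, so by the CRT there is a unique solution mod 8·15 = 120.
Solve by successive substitution. Start with x ≡ 6 (mod 8).
  Combine with x ≡ 0 (mod 15): write x = 6 + 8·t and require 6 + 8·t ≡ 0 (mod 15), i.e. 8·t ≡ 0 − 6 ≡ 9 (mod 15). Since 8^(−1) ≡ 2 (mod 15), t ≡ 2·9 ≡ 3 (mod 15). So x ≡ 6 + 8·3 = 30 (mod 120).
Unique solution in [0, 120): x = 30.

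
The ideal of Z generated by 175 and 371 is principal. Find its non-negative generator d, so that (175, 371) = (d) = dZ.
(175, 371) = (7); d = 7

In the PID Z, (a, b) is generated by gcd(a, b). Compute gcd(371, 175) with the extended Euclidean algorithm, tracking rows (r, s, t) with s·371 + t·175 = r:
  row A: (371, 1, 0)   [1·371 + 0·175 = 371]
  row B: (175, 0, 1)   [0·371 + 1·175 = 175]
  371 = 2·175 + 21   → row C = row A − 2·row B = (21, 1, −2)   [check: 1·371 − 2·175 = 21]
  175 = 8·21 + 7   → row D = row B − 8·row C = (7, −8, 17)   [check: −8·371 + 17·175 = 7]
  21 = 3·7 + 0   → remainder 0, stop. gcd = 7 (last nonzero row D).
So gcd(175, 371) = 7, with Bézout identity −8·371 + 17·175 = 7. Containment (⊇): the Bézout identity exhibits 7 as an element of (175, 371), giving (7) ⊆ (175, 371). Containment (⊆): since 7 | 175 and 7 | 371 (175 = 7·25, 371 = 7·53), every Z-linear combination of 175 and 371 is divisible by 7, so (175, 371) ⊆ (7). Therefore (175, 371) = (7), d = 7.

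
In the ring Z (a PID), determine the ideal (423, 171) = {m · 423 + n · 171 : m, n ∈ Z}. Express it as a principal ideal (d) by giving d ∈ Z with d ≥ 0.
In the PID Z, (a, b) is generated by gcd(a, b). Compute gcd(423, 171) with the extended Euclidean algorithm, tracking rows (r, s, t) with s·423 + t·171 = r:
  row A: (423, 1, 0)   [1·423 + 0·171 = 423]
  row B: (171, 0, 1)   [0·423 + 1·171 = 171]
  423 = 2·171 + 81   → row C = row A − 2·row B = (81, 1, −2)   [check: 1·423 − 2·171 = 81]
  171 = 2·81 + 9   → row D = row B − 2·row C = (9, −2, 5)   [check: −2·423 + 5·171 = 9]
  81 = 9·9 + 0   → remainder 0, stop. gcd = 9 (last nonzero row D).
So gcd(423, 171) = 9, with Bézout identity −2·423 + 5·171 = 9. Containment (⊇): the Bézout identity exhibits 9 as an element of (423, 171), giving (9) ⊆ (423, 171). Containment (⊆): since 9 | 423 and 9 | 171 (423 = 9·47, 171 = 9·19), every Z-linear combination of 423 and 171 is divisible by 9, so (423, 171) ⊆ (9). Therefore (423, 171) = (9), d = 9.

Final answer: (423, 171) = (9); d = 9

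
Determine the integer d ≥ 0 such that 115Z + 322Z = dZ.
(115, 322) = (23); d = 23

In the PID Z, (a, b) is generated by gcd(a, b). Compute gcd(322, 115) with the extended Euclidean algorithm, tracking rows (r, s, t) with s·322 + t·115 = r:
  row A: (322, 1, 0)   [1·322 + 0·115 = 322]
  row B: (115, 0, 1)   [0·322 + 1·115 = 115]
  322 = 2·115 + 92   → row C = row A − 2·row B = (92, 1, −2)   [check: 1·322 − 2·115 = 92]
  115 = 1·92 + 23   → row D = row B − 1·row C = (23, −1, 3)   [check: −1·322 + 3·115 = 23]
  92 = 4·23 + 0   → remainder 0, stop. gcd = 23 (last nonzero row D).
So gcd(115, 322) = 23, with Bézout identity −1·322 + 3·115 = 23. Containment (⊇): the Bézout identity exhibits 23 as an element of (115, 322), giving (23) ⊆ (115, 322). Containment (⊆): since 23 | 115 and 23 | 322 (115 = 23·5, 322 = 23·14), every Z-linear combination of 115 and 322 is divisible by 23, so (115, 322) ⊆ (23). Therefore (115, 322) = (23), d = 23.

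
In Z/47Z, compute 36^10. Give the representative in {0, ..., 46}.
42

Use repeated squaring. Binary(10) = 1010. Walk through the bits of the exponent 10 left-to-right: at each bit after the leading one, square the running value, then multiply by 36 if the bit is 1 (always reducing mod 47):
  bit 1 = 1 (leading): start with 36.
  bit 2 = 0: square 36^2 = 1296 ≡ 27 (mod 47).
  bit 3 = 1: square 27^2 = 729 ≡ 24; bit is 1, so multiply 24·36 = 864 ≡ 18 (mod 47).
  bit 4 = 0: square 18^2 = 324 ≡ 42 (mod 47).
Final value: 36^10 ≡ 42 (mod 47).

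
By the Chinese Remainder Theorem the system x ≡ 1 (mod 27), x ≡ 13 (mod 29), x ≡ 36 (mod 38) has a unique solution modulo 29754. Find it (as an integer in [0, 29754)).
x ≡ 27244 (mod 29754); the representative in [0, 29754) is 27244

The moduli 27, 29, 38 are pairwise coprime, so by the CRT there is a unique solution mod 27·29·38 = 29754.
Solve by successive substitution. Start with x ≡ 1 (mod 27).
  Combine with x ≡ 13 (mod 29): write x = 1 + 27·t and require 1 + 27·t ≡ 13 (mod 29), i.e. 27·t ≡ 13 − 1 ≡ 12 (mod 29). Since 27^(−1) ≡ 14 (mod 29), t ≡ 14·12 ≡ 23 (mod 29). So x ≡ 1 + 27·23 = 622 (mod 783).
  Combine with x ≡ 36 (mod 38): write x = 622 + 783·t and require 622 + 783·t ≡ 36 (mod 38), i.e. 783·t ≡ 36 − 622 ≡ 22 (mod 38). Since 783^(−1) ≡ 5 (mod 38) (783 ≡ 23 (mod 38)), t ≡ 5·22 ≡ 34 (mod 38). So x ≡ 622 + 783·34 = 27244 (mod 29754).
Unique solution in [0, 29754): x = 27244.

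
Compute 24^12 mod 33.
Use repeated squaring. Binary(12) = 1100. Walk through the bits of the exponent 12 left-to-right: at each bit after the leading one, square the running value, then multiply by 24 if the bit is 1 (always reducing mod 33):
  bit 1 = 1 (leading): start with 24.
  bit 2 = 1: square 24^2 = 576 ≡ 15; bit is 1, so multiply 15·24 = 360 ≡ 30 (mod 33).
  bit 3 = 0: square 30^2 = 900 ≡ 9 (mod 33).
  bit 4 = 0: square 9^2 = 81 ≡ 15 (mod 33).
Final value: 24^12 ≡ 15 (mod 33).

Final answer: 15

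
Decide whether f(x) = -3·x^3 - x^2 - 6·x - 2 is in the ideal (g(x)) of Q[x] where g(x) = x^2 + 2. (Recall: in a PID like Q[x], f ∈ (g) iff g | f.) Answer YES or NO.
In Q[x] the ideal (g) consists of all multiples of g, so f ∈ (g) iff g | f, i.e. iff the remainder of f on division by g is 0. Divide f by g (g is monic, so eliminate the leading term of the running remainder at each step):
  leading term -3·x^3: subtract (-3·x)·g(x) = -3·x^3 - 6·x, leaving -x^2 - 2
  leading term -x^2: subtract (-1)·g(x) = -x^2 - 2, leaving 0
The remainder is 0, so f(x) = g(x) · h(x) with h(x) = -3·x - 1. Hence g | f, i.e. f ∈ (g).

Final answer: YES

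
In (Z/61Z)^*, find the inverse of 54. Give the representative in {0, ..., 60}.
Apply the extended Euclidean algorithm to (61, 54), tracking rows (r, s, t) with s·61 + t·54 = r. Each division r_prev = q·r_cur + r_new produces the new row as (previous row) − q·(current row):
  row A: (61, 1, 0)   [1·61 + 0·54 = 61]
  row B: (54, 0, 1)   [0·61 + 1·54 = 54]
  61 = 1·54 + 7   → row C = row A − 1·row B = (7, 1, −1)   [check: 1·61 − 1·54 = 7]
  54 = 7·7 + 5   → row D = row B − 7·row C = (5, −7, 8)   [check: −7·61 + 8·54 = 5]
  7 = 1·5 + 2   → row E = row C − 1·row D = (2, 8, −9)   [check: 8·61 − 9·54 = 2]
  5 = 2·2 + 1   → row F = row D − 2·row E = (1, −23, 26)   [check: −23·61 + 26·54 = 1]
  2 = 2·1 + 0   → remainder 0, stop. gcd = 1 (last nonzero row F).
The gcd is 1, so 54 is invertible mod 61. The last nonzero row gives −23·61 + 26·54 = 1, so t = 26. So 54^(−1) ≡ 26 (mod 61). Verify: 54 · 26 = 1404 ≡ 1 (mod 61). ✓

Final answer: 54^(−1) ≡ 26 (mod 61)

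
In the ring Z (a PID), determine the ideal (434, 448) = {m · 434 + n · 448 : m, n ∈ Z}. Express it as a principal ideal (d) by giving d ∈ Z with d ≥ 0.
In the PID Z, (a, b) is generated by gcd(a, b). Compute gcd(448, 434) with the extended Euclidean algorithm, tracking rows (r, s, t) with s·448 + t·434 = r:
  row A: (448, 1, 0)   [1·448 + 0·434 = 448]
  row B: (434, 0, 1)   [0·448 + 1·434 = 434]
  448 = 1·434 + 14   → row C = row A − 1·row B = (14, 1, −1)   [check: 1·448 − 1·434 = 14]
  434 = 31·14 + 0   → remainder 0, stop. gcd = 14 (last nonzero row C).
So gcd(434, 448) = 14, with Bézout identity 1·448 − 1·434 = 14. Containment (⊇): the Bézout identity exhibits 14 as an element of (434, 448), giving (14) ⊆ (434, 448). Containment (⊆): since 14 | 434 and 14 | 448 (434 = 14·31, 448 = 14·32), every Z-linear combination of 434 and 448 is divisible by 14, so (434, 448) ⊆ (14). Therefore (434, 448) = (14), d = 14.

Final answer: (434, 448) = (14); d = 14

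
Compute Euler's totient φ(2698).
φ is multiplicative, with φ(p^e) = p^e − p^(e−1). Factorise 2698 = 2 · 19 · 71. Then
  φ(2698) = (2 − 1) · (19 − 1) · (71 − 1) = 1 · 18 · 70 = 1260.

Final answer: φ(2698) = 1260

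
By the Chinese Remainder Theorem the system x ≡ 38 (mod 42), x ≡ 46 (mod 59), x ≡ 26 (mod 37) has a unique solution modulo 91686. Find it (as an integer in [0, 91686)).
x ≡ 67070 (mod 91686); the representative in [0, 91686) is 67070

The moduli 42, 59, 37 are pairwise coprime, so by the CRT there is a unique solution mod 42·59·37 = 91686.
Solve by successive substitution. Start with x ≡ 38 (mod 42).
  Combine with x ≡ 46 (mod 59): write x = 38 + 42·t and require 38 + 42·t ≡ 46 (mod 59), i.e. 42·t ≡ 46 − 38 ≡ 8 (mod 59). Since 42^(−1) ≡ 52 (mod 59), t ≡ 52·8 ≡ 3 (mod 59). So x ≡ 38 + 42·3 = 164 (mod 2478).
  Combine with x ≡ 26 (mod 37): write x = 164 + 2478·t and require 164 + 2478·t ≡ 26 (mod 37), i.e. 2478·t ≡ 26 − 164 ≡ 10 (mod 37). Since 2478^(−1) ≡ 36 (mod 37) (2478 ≡ 36 (mod 37)), t ≡ 36·10 ≡ 27 (mod 37). So x ≡ 164 + 2478·27 = 67070 (mod 91686).
Unique solution in [0, 91686): x = 67070.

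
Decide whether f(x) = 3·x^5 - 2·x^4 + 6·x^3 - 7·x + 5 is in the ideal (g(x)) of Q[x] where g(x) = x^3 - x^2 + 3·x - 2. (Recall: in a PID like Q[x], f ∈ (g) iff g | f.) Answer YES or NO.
In Q[x] the ideal (g) consists of all multiples of g, so f ∈ (g) iff g | f, i.e. iff the remainder of f on division by g is 0. Divide f by g (g is monic, so eliminate the leading term of the running remainder at each step):
  leading term 3·x^5: subtract (3·x^2)·g(x) = 3·x^5 - 3·x^4 + 9·x^3 - 6·x^2, leaving x^4 - 3·x^3 + 6·x^2 - 7·x + 5
  leading term x^4: subtract (x)·g(x) = x^4 - x^3 + 3·x^2 - 2·x, leaving -2·x^3 + 3·x^2 - 5·x + 5
  leading term -2·x^3: subtract (-2)·g(x) = -2·x^3 + 2·x^2 - 6·x + 4, leaving x^2 + x + 1
The remainder r(x) = x^2 + x + 1 ≠ 0 (and deg r < deg g), so g ∤ f, i.e. f ∉ (g).

Final answer: NO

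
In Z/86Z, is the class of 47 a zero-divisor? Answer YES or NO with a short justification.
NO

gcd(47, 86) = 1, so 47 is a unit in Z/86Z (it has a multiplicative inverse). A unit cannot be a zero-divisor: if 47·b ≡ 0 then multiplying both sides by 47^(−1) gives b ≡ 0. So 47 is not a zero-divisor.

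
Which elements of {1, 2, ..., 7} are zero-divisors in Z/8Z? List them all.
nonzero zero-divisors of Z/8Z = {2, 4, 6}

An element a ∈ Z/8Z (with a ≠ 0) is a zero-divisor iff gcd(a, 8) > 1 (because a is a unit precisely when gcd(a, n) = 1, and in Z/nZ every nonzero, non-unit element is a zero-divisor). Scan a = 1, ..., 7 and keep those with gcd(a, 8) > 1:
  gcd(2, 8) = 2, gcd(4, 8) = 4, gcd(6, 8) = 2.
All other a ∈ {1, ..., 7} have gcd(a, 8) = 1 and are units. So the nonzero zero-divisors are exactly the 3 values of a appearing in this scan.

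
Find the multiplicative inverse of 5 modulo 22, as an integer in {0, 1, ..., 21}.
5^(−1) ≡ 9 (mod 22)

Apply the extended Euclidean algorithm to (22, 5), tracking rows (r, s, t) with s·22 + t·5 = r. Each division r_prev = q·r_cur + r_new produces the new row as (previous row) − q·(current row):
  row A: (22, 1, 0)   [1·22 + 0·5 = 22]
  row B: (5, 0, 1)   [0·22 + 1·5 = 5]
  22 = 4·5 + 2   → row C = row A − 4·row B = (2, 1, −4)   [check: 1·22 − 4·5 = 2]
  5 = 2·2 + 1   → row D = row B − 2·row C = (1, −2, 9)   [check: −2·22 + 9·5 = 1]
  2 = 2·1 + 0   → remainder 0, stop. gcd = 1 (last nonzero row D).
The gcd is 1, so 5 is invertible mod 22. The last nonzero row gives −2·22 + 9·5 = 1, so t = 9. So 5^(−1) ≡ 9 (mod 22). Verify: 5 · 9 = 45 ≡ 1 (mod 22). ✓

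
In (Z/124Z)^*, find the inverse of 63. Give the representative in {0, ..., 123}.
63^(−1) ≡ 63 (mod 124)

Apply the extended Euclidean algorithm to (124, 63), tracking rows (r, s, t) with s·124 + t·63 = r. Each division r_prev = q·r_cur + r_new produces the new row as (previous row) − q·(current row):
  row A: (124, 1, 0)   [1·124 + 0·63 = 124]
  row B: (63, 0, 1)   [0·124 + 1·63 = 63]
  124 = 1·63 + 61   → row C = row A − 1·row B = (61, 1, −1)   [check: 1·124 − 1·63 = 61]
  63 = 1·61 + 2   → row D = row B − 1·row C = (2, −1, 2)   [check: −1·124 + 2·63 = 2]
  61 = 30·2 + 1   → row E = row C − 30·row D = (1, 31, −61)   [check: 31·124 − 61·63 = 1]
  2 = 2·1 + 0   → remainder 0, stop. gcd = 1 (last nonzero row E).
The gcd is 1, so 63 is invertible mod 124. The last nonzero row gives 31·124 − 61·63 = 1, so t = −61. So 63^(−1) ≡ −61 ≡ 63 (mod 124). Verify: 63 · 63 = 3969 ≡ 1 (mod 124). ✓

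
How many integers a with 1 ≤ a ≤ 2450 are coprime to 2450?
840

The number of a ∈ {1, ..., 2450} with gcd(a, 2450) = 1 is by definition Euler's totient φ(2450). φ is multiplicative, with φ(p^e) = p^e − p^(e−1). Factorise 2450 = 2 · 5^2 · 7^2. Then
  φ(2450) = (2 − 1) · (5^2 − 5^1) · (7^2 − 7^1) = 1 · 20 · 42 = 840.
So there are 840 such integers.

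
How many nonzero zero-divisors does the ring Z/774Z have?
Z/774Z has 521 nonzero zero-divisors

In Z/774Z each nonzero element is either a unit (gcd with 774 is 1) or a zero-divisor (gcd > 1). The number of units is φ(774): factorise 774 = 2 · 3^2 · 43, so φ(774) = (2 − 1) · (3^2 − 3^1) · (43 − 1) = 1 · 6 · 42 = 252. The nonzero elements number 774 − 1 = 773. Hence the nonzero zero-divisors number 773 − 252 = 521.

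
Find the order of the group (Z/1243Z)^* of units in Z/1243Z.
(Z/1243Z)^* consists of the classes a with gcd(a, 1243) = 1, so its order is φ(1243). φ is multiplicative, with φ(p^e) = p^e − p^(e−1). Factorise 1243 = 11 · 113. Then
  φ(1243) = (11 − 1) · (113 − 1) = 10 · 112 = 1120.
Thus |(Z/1243Z)^*| = 1120.

Final answer: |(Z/1243Z)^*| = 1120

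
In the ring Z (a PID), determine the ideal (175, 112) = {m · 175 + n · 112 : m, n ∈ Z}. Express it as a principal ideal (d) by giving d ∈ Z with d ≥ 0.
(175, 112) = (7); d = 7

In the PID Z, (a, b) is generated by gcd(a, b). Compute gcd(175, 112) with the extended Euclidean algorithm, tracking rows (r, s, t) with s·175 + t·112 = r:
  row A: (175, 1, 0)   [1·175 + 0·112 = 175]
  row B: (112, 0, 1)   [0·175 + 1·112 = 112]
  175 = 1·112 + 63   → row C = row A − 1·row B = (63, 1, −1)   [check: 1·175 − 1·112 = 63]
  112 = 1·63 + 49   → row D = row B − 1·row C = (49, −1, 2)   [check: −1·175 + 2·112 = 49]
  63 = 1·49 + 14   → row E = row C − 1·row D = (14, 2, −3)   [check: 2·175 − 3·112 = 14]
  49 = 3·14 + 7   → row F = row D − 3·row E = (7, −7, 11)   [check: −7·175 + 11·112 = 7]
  14 = 2·7 + 0   → remainder 0, stop. gcd = 7 (last nonzero row F).
So gcd(175, 112) = 7, with Bézout identity −7·175 + 11·112 = 7. Containment (⊇): the Bézout identity exhibits 7 as an element of (175, 112), giving (7) ⊆ (175, 112). Containment (⊆): since 7 | 175 and 7 | 112 (175 = 7·25, 112 = 7·16), every Z-linear combination of 175 and 112 is divisible by 7, so (175, 112) ⊆ (7). Therefore (175, 112) = (7), d = 7.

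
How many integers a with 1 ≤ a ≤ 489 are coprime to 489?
The number of a ∈ {1, ..., 489} with gcd(a, 489) = 1 is by definition Euler's totient φ(489). φ is multiplicative, with φ(p^e) = p^e − p^(e−1). Factorise 489 = 3 · 163. Then
  φ(489) = (3 − 1) · (163 − 1) = 2 · 162 = 324.
So there are 324 such integers.

Final answer: 324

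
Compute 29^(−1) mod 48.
Apply the extended Euclidean algorithm to (48, 29), tracking rows (r, s, t) with s·48 + t·29 = r. Each division r_prev = q·r_cur + r_new produces the new row as (previous row) − q·(current row):
  row A: (48, 1, 0)   [1·48 + 0·29 = 48]
  row B: (29, 0, 1)   [0·48 + 1·29 = 29]
  48 = 1·29 + 19   → row C = row A − 1·row B = (19, 1, −1)   [check: 1·48 − 1·29 = 19]
  29 = 1·19 + 10   → row D = row B − 1·row C = (10, −1, 2)   [check: −1·48 + 2·29 = 10]
  19 = 1·10 + 9   → row E = row C − 1·row D = (9, 2, −3)   [check: 2·48 − 3·29 = 9]
  10 = 1·9 + 1   → row F = row D − 1·row E = (1, −3, 5)   [check: −3·48 + 5·29 = 1]
  9 = 9·1 + 0   → remainder 0, stop. gcd = 1 (last nonzero row F).
The gcd is 1, so 29 is invertible mod 48. The last nonzero row gives −3·48 + 5·29 = 1, so t = 5. So 29^(−1) ≡ 5 (mod 48). Verify: 29 · 5 = 145 ≡ 1 (mod 48). ✓

Final answer: 29^(−1) ≡ 5 (mod 48)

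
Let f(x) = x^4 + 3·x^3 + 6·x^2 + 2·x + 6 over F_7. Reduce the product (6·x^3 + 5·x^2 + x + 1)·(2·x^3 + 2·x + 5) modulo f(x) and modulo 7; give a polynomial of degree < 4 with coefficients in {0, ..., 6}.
Multiply as integer polynomials: a · b = 12·x^6 + 10·x^5 + 14·x^4 + 42·x^3 + 27·x^2 + 7·x + 5. Reducing coefficients mod 7: a · b ≡ 5·x^6 + 3·x^5 + 6·x^2 + 5. Now divide by f(x) = x^4 + 3·x^3 + 6·x^2 + 2·x + 6 in F_7[x], eliminating the leading term at each step:
  leading term 5·x^6: subtract (5·x^2)·f(x) = 5·x^6 + x^5 + 2·x^4 + 3·x^3 + 2·x^2, leaving 2·x^5 + 5·x^4 + 4·x^3 + 4·x^2 + 5 (coefficients mod 7)
  leading term 2·x^5: subtract (2·x)·f(x) = 2·x^5 + 6·x^4 + 5·x^3 + 4·x^2 + 5·x, leaving 6·x^4 + 6·x^3 + 2·x + 5 (coefficients mod 7)
  leading term 6·x^4: subtract (6)·f(x) = 6·x^4 + 4·x^3 + x^2 + 5·x + 1, leaving 2·x^3 + 6·x^2 + 4·x + 4 (coefficients mod 7)
The degree is now < 4, so this is the remainder. Hence a · b ≡ 2·x^3 + 6·x^2 + 4·x + 4 in F_7[x]/(f).

Final answer: a · b ≡ 2·x^3 + 6·x^2 + 4·x + 4 (mod f(x))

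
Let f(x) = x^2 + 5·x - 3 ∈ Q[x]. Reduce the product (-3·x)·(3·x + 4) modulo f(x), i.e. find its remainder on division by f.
First multiply in Q[x] without reducing: a · b = -9·x^2 - 12·x. Now divide by f(x) = x^2 + 5·x - 3, eliminating the leading term at each step:
  leading term -9·x^2: subtract (-9)·f(x) = -9·x^2 - 45·x + 27, leaving 33·x - 27
The degree is now < 2, so this is the remainder. Hence a · b ≡ 33·x - 27 in Q[x]/(f).

Final answer: a · b ≡ 33·x - 27 (mod f(x))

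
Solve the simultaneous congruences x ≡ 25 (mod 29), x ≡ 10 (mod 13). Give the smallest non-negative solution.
The moduli 29, 13 are pairwise coprime, so by the CRT there is a unique solution mod 29·13 = 377.
Solve by successive substitution. Start with x ≡ 25 (mod 29).
  Combine with x ≡ 10 (mod 13): write x = 25 + 29·t and require 25 + 29·t ≡ 10 (mod 13), i.e. 29·t ≡ 10 − 25 ≡ 11 (mod 13). Since 29^(−1) ≡ 9 (mod 13) (29 ≡ 3 (mod 13)), t ≡ 9·11 ≡ 8 (mod 13). So x ≡ 25 + 29·8 = 257 (mod 377).
Unique solution in [0, 377): x = 257.

Final answer: x ≡ 257 (mod 377); the representative in [0, 377) is 257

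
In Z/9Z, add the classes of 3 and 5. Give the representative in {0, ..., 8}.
8

Both summands are already reduced mod 9. 3 + 5 = 8; 8 = 0·9 + 8, so (3 + 5) mod 9 = 8.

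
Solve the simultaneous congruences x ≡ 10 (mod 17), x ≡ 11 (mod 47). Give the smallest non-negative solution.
x ≡ 622 (mod 799); the representative in [0, 799) is 622

The moduli 17, 47 are pairwise coprime, so by the CRT there is a unique solution mod 17·47 = 799.
Solve by successive substitution. Start with x ≡ 10 (mod 17).
  Combine with x ≡ 11 (mod 47): write x = 10 + 17·t and require 10 + 17·t ≡ 11 (mod 47), i.e. 17·t ≡ 11 − 10 ≡ 1 (mod 47). Since 17^(−1) ≡ 36 (mod 47), t ≡ 36·1 ≡ 36 (mod 47). So x ≡ 10 + 17·36 = 622 (mod 799).
Unique solution in [0, 799): x = 622.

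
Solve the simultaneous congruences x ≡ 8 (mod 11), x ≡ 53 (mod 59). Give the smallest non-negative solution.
The moduli 11, 59 are pairwise coprime, so by the CRT there is a unique solution mod 11·59 = 649.
Solve by successive substitution. Start with x ≡ 8 (mod 11).
  Combine with x ≡ 53 (mod 59): write x = 8 + 11·t and require 8 + 11·t ≡ 53 (mod 59), i.e. 11·t ≡ 53 − 8 ≡ 45 (mod 59). Since 11^(−1) ≡ 43 (mod 59), t ≡ 43·45 ≡ 47 (mod 59). So x ≡ 8 + 11·47 = 525 (mod 649).
Unique solution in [0, 649): x = 525.

Final answer: x ≡ 525 (mod 649); the representative in [0, 649) is 525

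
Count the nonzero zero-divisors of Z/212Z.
Z/212Z has 107 nonzero zero-divisors

In Z/212Z each nonzero element is either a unit (gcd with 212 is 1) or a zero-divisor (gcd > 1). The number of units is φ(212): factorise 212 = 2^2 · 53, so φ(212) = (2^2 − 2^1) · (53 − 1) = 2 · 52 = 104. The nonzero elements number 212 − 1 = 211. Hence the nonzero zero-divisors number 211 − 104 = 107.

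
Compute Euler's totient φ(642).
φ is multiplicative, with φ(p^e) = p^e − p^(e−1). Factorise 642 = 2 · 3 · 107. Then
  φ(642) = (2 − 1) · (3 − 1) · (107 − 1) = 1 · 2 · 106 = 212.

Final answer: φ(642) = 212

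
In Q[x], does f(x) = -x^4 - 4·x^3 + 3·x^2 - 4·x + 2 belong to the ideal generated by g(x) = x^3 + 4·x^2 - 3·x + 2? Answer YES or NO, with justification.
NO

In Q[x] the ideal (g) consists of all multiples of g, so f ∈ (g) iff g | f, i.e. iff the remainder of f on division by g is 0. Divide f by g (g is monic, so eliminate the leading term of the running remainder at each step):
  leading term -x^4: subtract (-x)·g(x) = -x^4 - 4·x^3 + 3·x^2 - 2·x, leaving 2 - 2·x
The remainder r(x) = 2 - 2·x ≠ 0 (and deg r < deg g), so g ∤ f, i.e. f ∉ (g).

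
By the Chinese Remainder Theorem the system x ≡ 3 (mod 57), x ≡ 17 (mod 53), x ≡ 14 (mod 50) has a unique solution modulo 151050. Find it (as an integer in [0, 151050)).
x ≡ 95364 (mod 151050); the representative in [0, 151050) is 95364

The moduli 57, 53, 50 are pairwise coprime, so by the CRT there is a unique solution mod 57·53·50 = 151050.
Solve by successive substitution. Start with x ≡ 3 (mod 57).
  Combine with x ≡ 17 (mod 53): write x = 3 + 57·t and require 3 + 57·t ≡ 17 (mod 53), i.e. 57·t ≡ 17 − 3 ≡ 14 (mod 53). Since 57^(−1) ≡ 40 (mod 53) (57 ≡ 4 (mod 53)), t ≡ 40·14 ≡ 30 (mod 53). So x ≡ 3 + 57·30 = 1713 (mod 3021).
  Combine with x ≡ 14 (mod 50): write x = 1713 + 3021·t and require 1713 + 3021·t ≡ 14 (mod 50), i.e. 3021·t ≡ 14 − 1713 ≡ 1 (mod 50). Since 3021^(−1) ≡ 31 (mod 50) (3021 ≡ 21 (mod 50)), t ≡ 31·1 ≡ 31 (mod 50). So x ≡ 1713 + 3021·31 = 95364 (mod 151050).
Unique solution in [0, 151050): x = 95364.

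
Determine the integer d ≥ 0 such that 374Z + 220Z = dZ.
In the PID Z, (a, b) is generated by gcd(a, b). Compute gcd(374, 220) with the extended Euclidean algorithm, tracking rows (r, s, t) with s·374 + t·220 = r:
  row A: (374, 1, 0)   [1·374 + 0·220 = 374]
  row B: (220, 0, 1)   [0·374 + 1·220 = 220]
  374 = 1·220 + 154   → row C = row A − 1·row B = (154, 1, −1)   [check: 1·374 − 1·220 = 154]
  220 = 1·154 + 66   → row D = row B − 1·row C = (66, −1, 2)   [check: −1·374 + 2·220 = 66]
  154 = 2·66 + 22   → row E = row C − 2·row D = (22, 3, −5)   [check: 3·374 − 5·220 = 22]
  66 = 3·22 + 0   → remainder 0, stop. gcd = 22 (last nonzero row E).
So gcd(374, 220) = 22, with Bézout identity 3·374 − 5·220 = 22. Containment (⊇): the Bézout identity exhibits 22 as an element of (374, 220), giving (22) ⊆ (374, 220). Containment (⊆): since 22 | 374 and 22 | 220 (374 = 22·17, 220 = 22·10), every Z-linear combination of 374 and 220 is divisible by 22, so (374, 220) ⊆ (22). Therefore (374, 220) = (22), d = 22.

Final answer: (374, 220) = (22); d = 22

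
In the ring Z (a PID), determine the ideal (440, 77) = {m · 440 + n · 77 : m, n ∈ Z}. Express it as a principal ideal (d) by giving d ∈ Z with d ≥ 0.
In the PID Z, (a, b) is generated by gcd(a, b). Compute gcd(440, 77) with the extended Euclidean algorithm, tracking rows (r, s, t) with s·440 + t·77 = r:
  row A: (440, 1, 0)   [1·440 + 0·77 = 440]
  row B: (77, 0, 1)   [0·440 + 1·77 = 77]
  440 = 5·77 + 55   → row C = row A − 5·row B = (55, 1, −5)   [check: 1·440 − 5·77 = 55]
  77 = 1·55 + 22   → row D = row B − 1·row C = (22, −1, 6)   [check: −1·440 + 6·77 = 22]
  55 = 2·22 + 11   → row E = row C − 2·row D = (11, 3, −17)   [check: 3·440 − 17·77 = 11]
  22 = 2·11 + 0   → remainder 0, stop. gcd = 11 (last nonzero row E).
So gcd(440, 77) = 11, with Bézout identity 3·440 − 17·77 = 11. Containment (⊇): the Bézout identity exhibits 11 as an element of (440, 77), giving (11) ⊆ (440, 77). Containment (⊆): since 11 | 440 and 11 | 77 (440 = 11·40, 77 = 11·7), every Z-linear combination of 440 and 77 is divisible by 11, so (440, 77) ⊆ (11). Therefore (440, 77) = (11), d = 11.

Final answer: (440, 77) = (11); d = 11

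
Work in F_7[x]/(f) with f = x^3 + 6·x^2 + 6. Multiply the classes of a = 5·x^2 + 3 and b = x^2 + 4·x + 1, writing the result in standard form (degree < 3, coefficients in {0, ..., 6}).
a · b ≡ 5·x^2 + 3·x (mod f(x))

Multiply as integer polynomials: a · b = 5·x^4 + 20·x^3 + 8·x^2 + 12·x + 3. Reducing coefficients mod 7: a · b ≡ 5·x^4 + 6·x^3 + x^2 + 5·x + 3. Now divide by f(x) = x^3 + 6·x^2 + 6 in F_7[x], eliminating the leading term at each step:
  leading term 5·x^4: subtract (5·x)·f(x) = 5·x^4 + 2·x^3 + 2·x, leaving 4·x^3 + x^2 + 3·x + 3 (coefficients mod 7)
  leading term 4·x^3: subtract (4)·f(x) = 4·x^3 + 3·x^2 + 3, leaving 5·x^2 + 3·x (coefficients mod 7)
The degree is now < 3, so this is the remainder. Hence a · b ≡ 5·x^2 + 3·x in F_7[x]/(f).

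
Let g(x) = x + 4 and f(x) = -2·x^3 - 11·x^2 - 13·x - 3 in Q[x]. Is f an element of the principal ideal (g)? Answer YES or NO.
NO

In Q[x] the ideal (g) consists of all multiples of g, so f ∈ (g) iff g | f, i.e. iff the remainder of f on division by g is 0. Divide f by g (g is monic, so eliminate the leading term of the running remainder at each step):
  leading term -2·x^3: subtract (-2·x^2)·g(x) = -2·x^3 - 8·x^2, leaving -3·x^2 - 13·x - 3
  leading term -3·x^2: subtract (-3·x)·g(x) = -3·x^2 - 12·x, leaving -x - 3
  leading term -x: subtract (-1)·g(x) = -x - 4, leaving 1
The remainder r(x) = 1 ≠ 0 (and deg r < deg g), so g ∤ f, i.e. f ∉ (g).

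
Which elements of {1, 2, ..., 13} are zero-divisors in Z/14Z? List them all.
An element a ∈ Z/14Z (with a ≠ 0) is a zero-divisor iff gcd(a, 14) > 1 (because a is a unit precisely when gcd(a, n) = 1, and in Z/nZ every nonzero, non-unit element is a zero-divisor). Scan a = 1, ..., 13 and keep those with gcd(a, 14) > 1:
  gcd(2, 14) = 2, gcd(4, 14) = 2, gcd(6, 14) = 2, gcd(7, 14) = 7, gcd(8, 14) = 2, gcd(10, 14) = 2, gcd(12, 14) = 2.
All other a ∈ {1, ..., 13} have gcd(a, 14) = 1 and are units. So the nonzero zero-divisors are exactly the 7 values of a appearing in this scan.

Final answer: nonzero zero-divisors of Z/14Z = {2, 4, 6, 7, 8, 10, 12}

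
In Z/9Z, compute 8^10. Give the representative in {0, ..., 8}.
Use repeated squaring. Binary(10) = 1010. Walk through the bits of the exponent 10 left-to-right: at each bit after the leading one, square the running value, then multiply by 8 if the bit is 1 (always reducing mod 9):
  bit 1 = 1 (leading): start with 8.
  bit 2 = 0: square 8^2 = 64 ≡ 1 (mod 9).
  bit 3 = 1: square 1^2 = 1; bit is 1, so multiply 1·8 = 8 (mod 9).
  bit 4 = 0: square 8^2 = 64 ≡ 1 (mod 9).
Final value: 8^10 ≡ 1 (mod 9).

Final answer: 1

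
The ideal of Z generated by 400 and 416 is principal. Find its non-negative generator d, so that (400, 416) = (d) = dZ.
(400, 416) = (16); d = 16

In the PID Z, (a, b) is generated by gcd(a, b). Compute gcd(416, 400) with the extended Euclidean algorithm, tracking rows (r, s, t) with s·416 + t·400 = r:
  row A: (416, 1, 0)   [1·416 + 0·400 = 416]
  row B: (400, 0, 1)   [0·416 + 1·400 = 400]
  416 = 1·400 + 16   → row C = row A − 1·row B = (16, 1, −1)   [check: 1·416 − 1·400 = 16]
  400 = 25·16 + 0   → remainder 0, stop. gcd = 16 (last nonzero row C).
So gcd(400, 416) = 16, with Bézout identity 1·416 − 1·400 = 16. Containment (⊇): the Bézout identity exhibits 16 as an element of (400, 416), giving (16) ⊆ (400, 416). Containment (⊆): since 16 | 400 and 16 | 416 (400 = 16·25, 416 = 16·26), every Z-linear combination of 400 and 416 is divisible by 16, so (400, 416) ⊆ (16). Therefore (400, 416) = (16), d = 16.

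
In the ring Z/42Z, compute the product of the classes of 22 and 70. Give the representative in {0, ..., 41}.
Reduce the factors first: 70 ≡ 28 (mod 42), so 22 · 70 ≡ 22 · 28 (mod 42). 22 · 28 = 616. Dividing by 42: 616 = 14·42 + 28. So (22 · 70) mod 42 = 28.

Final answer: 28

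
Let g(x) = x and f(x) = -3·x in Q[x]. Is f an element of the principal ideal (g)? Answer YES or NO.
YES

In Q[x] the ideal (g) consists of all multiples of g, so f ∈ (g) iff g | f, i.e. iff the remainder of f on division by g is 0. Divide f by g (g is monic, so eliminate the leading term of the running remainder at each step):
  leading term -3·x: subtract (-3)·g(x) = -3·x, leaving 0
The remainder is 0, so f(x) = g(x) · h(x) with h(x) = -3. Hence g | f, i.e. f ∈ (g).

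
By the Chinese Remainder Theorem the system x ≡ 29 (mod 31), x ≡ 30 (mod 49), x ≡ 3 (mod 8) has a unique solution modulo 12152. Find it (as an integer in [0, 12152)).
x ≡ 11251 (mod 12152); the representative in [0, 12152) is 11251

The moduli 31, 49, 8 are pairwise coprime, so by the CRT there is a unique solution mod 31·49·8 = 12152.
Solve by successive substitution. Start with x ≡ 29 (mod 31).
  Combine with x ≡ 30 (mod 49): write x = 29 + 31·t and require 29 + 31·t ≡ 30 (mod 49), i.e. 31·t ≡ 30 − 29 ≡ 1 (mod 49). Since 31^(−1) ≡ 19 (mod 49), t ≡ 19·1 ≡ 19 (mod 49). So x ≡ 29 + 31·19 = 618 (mod 1519).
  Combine with x ≡ 3 (mod 8): write x = 618 + 1519·t and require 618 + 1519·t ≡ 3 (mod 8), i.e. 1519·t ≡ 3 − 618 ≡ 1 (mod 8). Since 1519^(−1) ≡ 7 (mod 8) (1519 ≡ 7 (mod 8)), t ≡ 7·1 ≡ 7 (mod 8). So x ≡ 618 + 1519·7 = 11251 (mod 12152).
Unique solution in [0, 12152): x = 11251.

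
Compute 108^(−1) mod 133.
Apply the extended Euclidean algorithm to (133, 108), tracking rows (r, s, t) with s·133 + t·108 = r. Each division r_prev = q·r_cur + r_new produces the new row as (previous row) − q·(current row):
  row A: (133, 1, 0)   [1·133 + 0·108 = 133]
  row B: (108, 0, 1)   [0·133 + 1·108 = 108]
  133 = 1·108 + 25   → row C = row A − 1·row B = (25, 1, −1)   [check: 1·133 − 1·108 = 25]
  108 = 4·25 + 8   → row D = row B − 4·row C = (8, −4, 5)   [check: −4·133 + 5·108 = 8]
  25 = 3·8 + 1   → row E = row C − 3·row D = (1, 13, −16)   [check: 13·133 − 16·108 = 1]
  8 = 8·1 + 0   → remainder 0, stop. gcd = 1 (last nonzero row E).
The gcd is 1, so 108 is invertible mod 133. The last nonzero row gives 13·133 − 16·108 = 1, so t = −16. So 108^(−1) ≡ −16 ≡ 117 (mod 133). Verify: 108 · 117 = 12636 ≡ 1 (mod 133). ✓

Final answer: 108^(−1) ≡ 117 (mod 133)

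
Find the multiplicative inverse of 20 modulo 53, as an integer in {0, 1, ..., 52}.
Apply the extended Euclidean algorithm to (53, 20), tracking rows (r, s, t) with s·53 + t·20 = r. Each division r_prev = q·r_cur + r_new produces the new row as (previous row) − q·(current row):
  row A: (53, 1, 0)   [1·53 + 0·20 = 53]
  row B: (20, 0, 1)   [0·53 + 1·20 = 20]
  53 = 2·20 + 13   → row C = row A − 2·row B = (13, 1, −2)   [check: 1·53 − 2·20 = 13]
  20 = 1·13 + 7   → row D = row B − 1·row C = (7, −1, 3)   [check: −1·53 + 3·20 = 7]
  13 = 1·7 + 6   → row E = row C − 1·row D = (6, 2, −5)   [check: 2·53 − 5·20 = 6]
  7 = 1·6 + 1   → row F = row D − 1·row E = (1, −3, 8)   [check: −3·53 + 8·20 = 1]
  6 = 6·1 + 0   → remainder 0, stop. gcd = 1 (last nonzero row F).
The gcd is 1, so 20 is invertible mod 53. The last nonzero row gives −3·53 + 8·20 = 1, so t = 8. So 20^(−1) ≡ 8 (mod 53). Verify: 20 · 8 = 160 ≡ 1 (mod 53). ✓

Final answer: 20^(−1) ≡ 8 (mod 53)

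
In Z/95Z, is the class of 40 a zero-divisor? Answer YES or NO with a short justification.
YES

gcd(40, 95) = 5 > 1, so 40 is not a unit in Z/95Z. In Z/nZ every nonzero non-unit is a zero-divisor: explicitly, take b = 95/gcd = 19 ≠ 0 (mod 95); then 40·19 = 760 = 8·95, i.e. 40·19 ≡ 0 (mod 95). So 40 is a zero-divisor.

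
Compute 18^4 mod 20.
Use repeated squaring. Binary(4) = 100. Walk through the bits of the exponent 4 left-to-right: at each bit after the leading one, square the running value, then multiply by 18 if the bit is 1 (always reducing mod 20):
  bit 1 = 1 (leading): start with 18.
  bit 2 = 0: square 18^2 = 324 ≡ 4 (mod 20).
  bit 3 = 0: square 4^2 = 16 (mod 20).
Final value: 18^4 ≡ 16 (mod 20).

Final answer: 16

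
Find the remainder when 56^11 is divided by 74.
20

Use repeated squaring. Binary(11) = 1011. Walk through the bits of the exponent 11 left-to-right: at each bit after the leading one, square the running value, then multiply by 56 if the bit is 1 (always reducing mod 74):
  bit 1 = 1 (leading): start with 56.
  bit 2 = 0: square 56^2 = 3136 ≡ 28 (mod 74).
  bit 3 = 1: square 28^2 = 784 ≡ 44; bit is 1, so multiply 44·56 = 2464 ≡ 22 (mod 74).
  bit 4 = 1: square 22^2 = 484 ≡ 40; bit is 1, so multiply 40·56 = 2240 ≡ 20 (mod 74).
Final value: 56^11 ≡ 20 (mod 74).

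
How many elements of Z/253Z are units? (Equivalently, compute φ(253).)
Z/253Z has φ(253) = 220 units

An element a ∈ Z/253Z is a unit iff gcd(a, 253) = 1, so the number of units is φ(253). φ is multiplicative, with φ(p^e) = p^e − p^(e−1). Factorise 253 = 11 · 23. Then
  φ(253) = (11 − 1) · (23 − 1) = 10 · 22 = 220.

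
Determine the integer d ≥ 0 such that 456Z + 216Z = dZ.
In the PID Z, (a, b) is generated by gcd(a, b). Compute gcd(456, 216) with the extended Euclidean algorithm, tracking rows (r, s, t) with s·456 + t·216 = r:
  row A: (456, 1, 0)   [1·456 + 0·216 = 456]
  row B: (216, 0, 1)   [0·456 + 1·216 = 216]
  456 = 2·216 + 24   → row C = row A − 2·row B = (24, 1, −2)   [check: 1·456 − 2·216 = 24]
  216 = 9·24 + 0   → remainder 0, stop. gcd = 24 (last nonzero row C).
So gcd(456, 216) = 24, with Bézout identity 1·456 − 2·216 = 24. Containment (⊇): the Bézout identity exhibits 24 as an element of (456, 216), giving (24) ⊆ (456, 216). Containment (⊆): since 24 | 456 and 24 | 216 (456 = 24·19, 216 = 24·9), every Z-linear combination of 456 and 216 is divisible by 24, so (456, 216) ⊆ (24). Therefore (456, 216) = (24), d = 24.

Final answer: (456, 216) = (24); d = 24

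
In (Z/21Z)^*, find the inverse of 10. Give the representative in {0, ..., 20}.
Apply the extended Euclidean algorithm to (21, 10), tracking rows (r, s, t) with s·21 + t·10 = r. Each division r_prev = q·r_cur + r_new produces the new row as (previous row) − q·(current row):
  row A: (21, 1, 0)   [1·21 + 0·10 = 21]
  row B: (10, 0, 1)   [0·21 + 1·10 = 10]
  21 = 2·10 + 1   → row C = row A − 2·row B = (1, 1, −2)   [check: 1·21 − 2·10 = 1]
  10 = 10·1 + 0   → remainder 0, stop. gcd = 1 (last nonzero row C).
The gcd is 1, so 10 is invertible mod 21. The last nonzero row gives 1·21 − 2·10 = 1, so t = −2. So 10^(−1) ≡ −2 ≡ 19 (mod 21). Verify: 10 · 19 = 190 ≡ 1 (mod 21). ✓

Final answer: 10^(−1) ≡ 19 (mod 21)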